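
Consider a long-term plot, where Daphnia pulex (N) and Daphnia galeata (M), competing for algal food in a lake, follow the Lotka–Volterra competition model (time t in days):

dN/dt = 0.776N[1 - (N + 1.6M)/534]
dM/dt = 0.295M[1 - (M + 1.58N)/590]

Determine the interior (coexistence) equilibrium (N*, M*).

N* ≈ 268, M* ≈ 166

Setting both brackets to zero gives the nullclines N + 1.6M = 534 and 1.58N + M = 590.
Substituting M = 590 - 1.58N into the first: N(1 - 1.6·1.58) = 534 - 1.6·590.
So N* = -410/-1.53 = 268, and then M* = 590 - 1.58·268 = 166.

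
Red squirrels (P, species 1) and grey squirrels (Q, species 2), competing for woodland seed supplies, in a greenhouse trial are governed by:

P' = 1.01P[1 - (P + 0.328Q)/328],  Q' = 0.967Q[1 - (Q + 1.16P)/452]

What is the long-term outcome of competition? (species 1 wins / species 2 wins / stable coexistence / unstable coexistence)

Compare the nullcline intercepts: K1/α12 = 328/0.328 = 1000 > K2 = 452; K2/α21 = 452/1.16 = 390 > K1 = 328.
Since both inequalities hold, each species can invade when rare, so the interior equilibrium is stable.

stable coexistence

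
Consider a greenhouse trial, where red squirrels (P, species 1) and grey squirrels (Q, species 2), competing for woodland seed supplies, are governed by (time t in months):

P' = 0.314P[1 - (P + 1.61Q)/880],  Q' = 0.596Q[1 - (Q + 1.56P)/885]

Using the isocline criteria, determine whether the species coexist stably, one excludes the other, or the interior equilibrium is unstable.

unstable coexistence (outcome depends on initial conditions)

Compare the nullcline intercepts: K1/α12 = 880/1.61 = 547 < K2 = 885; K2/α21 = 885/1.56 = 567 < K1 = 880.
Since both are reversed, neither can invade when rare; the interior point is a saddle.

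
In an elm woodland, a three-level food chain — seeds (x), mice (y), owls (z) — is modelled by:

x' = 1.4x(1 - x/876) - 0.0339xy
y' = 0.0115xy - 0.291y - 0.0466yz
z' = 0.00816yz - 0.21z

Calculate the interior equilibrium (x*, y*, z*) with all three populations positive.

x* ≈ 330, y* ≈ 25.7, z* ≈ 75.2

From dz/dt = 0: 0.00816y* = 0.21, so y* = 25.7.
From dx/dt = 0: 1.4(1 - x*/876) = 0.0339·25.7, giving x* = 876·(1 - 0.623) = 330.
From dy/dt = 0: 0.0115·330 - 0.291 = 0.0466z*, so z* = 3.51/0.0466 = 75.2.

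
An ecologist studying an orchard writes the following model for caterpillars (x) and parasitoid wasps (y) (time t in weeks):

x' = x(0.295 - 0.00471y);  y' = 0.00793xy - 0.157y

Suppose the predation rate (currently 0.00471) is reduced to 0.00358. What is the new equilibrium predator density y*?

y* ≈ 82.4

At the interior fixed point, setting dx/dt = 0 with x > 0 fixes y* = (prey growth rate)/(xy coefficient) — independent of the other coefficients.
With the change, y* = 0.295/0.00358 = 82.4; it rises from 62.6.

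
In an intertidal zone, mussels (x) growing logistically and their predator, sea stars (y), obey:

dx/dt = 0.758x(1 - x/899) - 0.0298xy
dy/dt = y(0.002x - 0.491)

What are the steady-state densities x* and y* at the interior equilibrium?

x* ≈ 246, y* ≈ 18.5

From dy/dt = 0 with y > 0: 0.002x* = 0.491, so x* = 246.
Substitute into dx/dt = 0: 0.758(1 - 246/899) = 0.0298y*.
The bracket is 0.727, giving y* = 0.551/0.0298 = 18.5.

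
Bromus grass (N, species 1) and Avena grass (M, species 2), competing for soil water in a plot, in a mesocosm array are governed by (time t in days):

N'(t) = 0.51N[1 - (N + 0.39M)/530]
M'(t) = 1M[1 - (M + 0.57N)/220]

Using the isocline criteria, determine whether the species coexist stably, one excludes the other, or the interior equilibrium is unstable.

Compare the nullcline intercepts: K1/α12 = 530/0.39 = 1360 > K2 = 220; K2/α21 = 220/0.57 = 386 < K1 = 530.
Since the inequalities point opposite ways, species 1 can invade but species 2 cannot.

species 1 excludes species 2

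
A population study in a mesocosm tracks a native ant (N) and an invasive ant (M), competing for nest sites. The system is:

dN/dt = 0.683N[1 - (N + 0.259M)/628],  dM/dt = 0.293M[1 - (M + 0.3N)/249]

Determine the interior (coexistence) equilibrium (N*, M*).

Setting both brackets to zero gives the nullclines N + 0.259M = 628 and 0.3N + M = 249.
Substituting M = 249 - 0.3N into the first: N(1 - 0.259·0.3) = 628 - 0.259·249.
So N* = 564/0.922 = 611, and then M* = 249 - 0.3·611 = 65.7.

N* ≈ 611, M* ≈ 65.7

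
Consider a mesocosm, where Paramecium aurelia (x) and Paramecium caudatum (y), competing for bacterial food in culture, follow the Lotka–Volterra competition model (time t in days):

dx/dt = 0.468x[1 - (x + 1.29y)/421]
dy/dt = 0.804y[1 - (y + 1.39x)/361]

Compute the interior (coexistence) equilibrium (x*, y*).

x* ≈ 56.3, y* ≈ 283

Setting both brackets to zero gives the nullclines x + 1.29y = 421 and 1.39x + y = 361.
Substituting y = 361 - 1.39x into the first: x(1 - 1.29·1.39) = 421 - 1.29·361.
So x* = -44.7/-0.793 = 56.3, and then y* = 361 - 1.39·56.3 = 283.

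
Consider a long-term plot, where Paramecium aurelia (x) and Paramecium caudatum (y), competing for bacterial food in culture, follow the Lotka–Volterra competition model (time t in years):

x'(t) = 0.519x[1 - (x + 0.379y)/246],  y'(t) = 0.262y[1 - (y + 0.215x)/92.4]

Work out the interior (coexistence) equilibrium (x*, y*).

Setting both brackets to zero gives the nullclines x + 0.379y = 246 and 0.215x + y = 92.4.
Substituting y = 92.4 - 0.215x into the first: x(1 - 0.379·0.215) = 246 - 0.379·92.4.
So x* = 211/0.919 = 230, and then y* = 92.4 - 0.215·230 = 43.

x* ≈ 230, y* ≈ 43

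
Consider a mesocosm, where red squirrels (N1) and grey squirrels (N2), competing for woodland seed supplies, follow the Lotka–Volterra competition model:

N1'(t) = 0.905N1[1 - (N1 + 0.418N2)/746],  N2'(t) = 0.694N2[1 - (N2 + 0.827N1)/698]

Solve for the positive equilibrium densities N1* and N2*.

N1* ≈ 694, N2* ≈ 124

Setting both brackets to zero gives the nullclines N1 + 0.418N2 = 746 and 0.827N1 + N2 = 698.
Substituting N2 = 698 - 0.827N1 into the first: N1(1 - 0.418·0.827) = 746 - 0.418·698.
So N1* = 454/0.654 = 694, and then N2* = 698 - 0.827·694 = 124.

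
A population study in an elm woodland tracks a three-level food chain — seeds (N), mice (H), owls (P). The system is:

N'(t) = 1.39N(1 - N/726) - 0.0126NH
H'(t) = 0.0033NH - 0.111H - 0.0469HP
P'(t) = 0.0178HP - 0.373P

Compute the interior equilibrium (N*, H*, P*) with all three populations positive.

N* ≈ 588, H* ≈ 21, P* ≈ 39

From dP/dt = 0: 0.0178H* = 0.373, so H* = 21.
From dN/dt = 0: 1.39(1 - N*/726) = 0.0126·21, giving N* = 726·(1 - 0.19) = 588.
From dH/dt = 0: 0.0033·588 - 0.111 = 0.0469P*, so P* = 1.83/0.0469 = 39.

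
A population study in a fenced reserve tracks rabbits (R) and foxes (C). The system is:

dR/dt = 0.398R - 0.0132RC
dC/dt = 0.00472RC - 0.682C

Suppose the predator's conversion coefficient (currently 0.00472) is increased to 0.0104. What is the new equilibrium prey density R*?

R* ≈ 65.6

At the interior fixed point, setting dC/dt = 0 with C > 0 fixes R* = (predator death rate)/(RC coefficient) — independent of the other coefficients.
With the change, R* = 0.682/0.0104 = 65.6; it falls from 144.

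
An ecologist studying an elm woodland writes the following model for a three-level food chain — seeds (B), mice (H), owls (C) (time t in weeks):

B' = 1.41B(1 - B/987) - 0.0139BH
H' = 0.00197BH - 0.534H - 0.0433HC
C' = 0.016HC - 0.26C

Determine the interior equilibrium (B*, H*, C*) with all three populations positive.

B* ≈ 829, H* ≈ 16.2, C* ≈ 25.4

From dC/dt = 0: 0.016H* = 0.26, so H* = 16.2.
From dB/dt = 0: 1.41(1 - B*/987) = 0.0139·16.2, giving B* = 987·(1 - 0.16) = 829.
From dH/dt = 0: 0.00197·829 - 0.534 = 0.0433C*, so C* = 1.1/0.0433 = 25.4.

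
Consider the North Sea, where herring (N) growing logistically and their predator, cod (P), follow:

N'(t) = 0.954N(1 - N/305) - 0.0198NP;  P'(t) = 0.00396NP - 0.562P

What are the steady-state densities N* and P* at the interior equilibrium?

From dP/dt = 0 with P > 0: 0.00396N* = 0.562, so N* = 142.
Substitute into dN/dt = 0: 0.954(1 - 142/305) = 0.0198P*.
The bracket is 0.535, giving P* = 0.51/0.0198 = 25.8.

N* ≈ 142, P* ≈ 25.8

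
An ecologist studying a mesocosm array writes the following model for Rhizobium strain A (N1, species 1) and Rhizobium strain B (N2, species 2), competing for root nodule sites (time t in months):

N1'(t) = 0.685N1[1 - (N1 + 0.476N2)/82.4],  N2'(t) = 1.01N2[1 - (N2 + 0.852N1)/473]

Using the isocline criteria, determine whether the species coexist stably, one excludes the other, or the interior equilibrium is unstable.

species 2 excludes species 1

Compare the nullcline intercepts: K1/α12 = 82.4/0.476 = 173 < K2 = 473; K2/α21 = 473/0.852 = 555 > K1 = 82.4.
Since the inequalities point opposite ways, species 2 can invade but species 1 cannot.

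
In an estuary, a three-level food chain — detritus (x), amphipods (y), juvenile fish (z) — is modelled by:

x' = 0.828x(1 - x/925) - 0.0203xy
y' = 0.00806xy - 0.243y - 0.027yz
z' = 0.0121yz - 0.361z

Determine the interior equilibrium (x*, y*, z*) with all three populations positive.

x* ≈ 248, y* ≈ 29.8, z* ≈ 65.2

From dz/dt = 0: 0.0121y* = 0.361, so y* = 29.8.
From dx/dt = 0: 0.828(1 - x*/925) = 0.0203·29.8, giving x* = 925·(1 - 0.731) = 248.
From dy/dt = 0: 0.00806·248 - 0.243 = 0.027z*, so z* = 1.76/0.027 = 65.2.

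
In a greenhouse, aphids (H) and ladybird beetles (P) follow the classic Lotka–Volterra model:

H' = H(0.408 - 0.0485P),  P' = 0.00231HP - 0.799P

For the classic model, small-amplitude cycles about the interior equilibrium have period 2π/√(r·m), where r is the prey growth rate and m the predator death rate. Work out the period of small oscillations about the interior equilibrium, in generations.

Here r = 0.408 and m = 0.799, so r·m = 0.326.
ω = √0.326 = 0.571 per generation, hence T = 2π/ω ≈ 11 generations.

T ≈ 11 generations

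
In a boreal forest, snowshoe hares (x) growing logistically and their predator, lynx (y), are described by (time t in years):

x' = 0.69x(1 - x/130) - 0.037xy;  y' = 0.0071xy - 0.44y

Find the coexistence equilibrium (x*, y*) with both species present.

x* ≈ 62, y* ≈ 9.76

From dy/dt = 0 with y > 0: 0.0071x* = 0.44, so x* = 62.
Substitute into dx/dt = 0: 0.69(1 - 62/130) = 0.037y*.
The bracket is 0.523, giving y* = 0.361/0.037 = 9.76.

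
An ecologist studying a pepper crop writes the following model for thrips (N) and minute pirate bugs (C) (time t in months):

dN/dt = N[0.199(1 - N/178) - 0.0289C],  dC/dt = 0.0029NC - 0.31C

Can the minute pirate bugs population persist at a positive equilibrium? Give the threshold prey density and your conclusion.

Threshold N = 107; K > 107, so yes, the predator persists.

The predator equation gives dC/dt > 0 only when N > 0.31/0.0029 = 107.
Without the predator, N → K = 178. Since 178 > 107, the predator can invade and persist.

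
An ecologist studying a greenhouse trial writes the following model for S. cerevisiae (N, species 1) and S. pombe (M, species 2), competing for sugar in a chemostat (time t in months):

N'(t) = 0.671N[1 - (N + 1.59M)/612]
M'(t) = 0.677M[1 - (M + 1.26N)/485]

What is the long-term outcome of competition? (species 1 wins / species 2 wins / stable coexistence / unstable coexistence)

Compare the nullcline intercepts: K1/α12 = 612/1.59 = 385 < K2 = 485; K2/α21 = 485/1.26 = 385 < K1 = 612.
Since both are reversed, neither can invade when rare; the interior point is a saddle.

unstable coexistence (outcome depends on initial conditions)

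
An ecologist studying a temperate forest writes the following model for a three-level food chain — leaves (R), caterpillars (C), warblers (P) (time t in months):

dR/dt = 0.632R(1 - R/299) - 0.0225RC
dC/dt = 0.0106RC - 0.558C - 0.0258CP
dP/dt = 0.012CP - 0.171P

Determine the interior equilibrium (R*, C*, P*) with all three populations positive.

R* ≈ 147, C* ≈ 14.2, P* ≈ 38.9

From dP/dt = 0: 0.012C* = 0.171, so C* = 14.2.
From dR/dt = 0: 0.632(1 - R*/299) = 0.0225·14.2, giving R* = 299·(1 - 0.507) = 147.
From dC/dt = 0: 0.0106·147 - 0.558 = 0.0258P*, so P* = 1/0.0258 = 38.9.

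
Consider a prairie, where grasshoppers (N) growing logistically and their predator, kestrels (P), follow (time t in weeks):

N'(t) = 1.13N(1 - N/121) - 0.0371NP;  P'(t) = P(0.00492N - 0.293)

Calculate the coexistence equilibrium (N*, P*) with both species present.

From dP/dt = 0 with P > 0: 0.00492N* = 0.293, so N* = 59.6.
Substitute into dN/dt = 0: 1.13(1 - 59.6/121) = 0.0371P*.
The bracket is 0.508, giving P* = 0.574/0.0371 = 15.5.

N* ≈ 59.6, P* ≈ 15.5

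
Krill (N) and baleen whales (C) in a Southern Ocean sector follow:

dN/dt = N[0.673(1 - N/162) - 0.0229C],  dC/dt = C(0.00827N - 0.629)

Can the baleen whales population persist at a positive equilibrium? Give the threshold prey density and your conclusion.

The predator equation gives dC/dt > 0 only when N > 0.629/0.00827 = 76.1.
Without the predator, N → K = 162. Since 162 > 76.1, the predator can invade and persist.

Threshold N = 76.1; K > 76.1, so yes, the predator persists.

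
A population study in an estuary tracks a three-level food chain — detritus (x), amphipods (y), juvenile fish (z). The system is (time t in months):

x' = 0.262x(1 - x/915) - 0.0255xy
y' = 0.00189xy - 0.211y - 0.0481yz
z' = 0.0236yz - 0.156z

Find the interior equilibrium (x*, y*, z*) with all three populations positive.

From dz/dt = 0: 0.0236y* = 0.156, so y* = 6.61.
From dx/dt = 0: 0.262(1 - x*/915) = 0.0255·6.61, giving x* = 915·(1 - 0.643) = 326.
From dy/dt = 0: 0.00189·326 - 0.211 = 0.0481z*, so z* = 0.406/0.0481 = 8.44.

x* ≈ 326, y* ≈ 6.61, z* ≈ 8.44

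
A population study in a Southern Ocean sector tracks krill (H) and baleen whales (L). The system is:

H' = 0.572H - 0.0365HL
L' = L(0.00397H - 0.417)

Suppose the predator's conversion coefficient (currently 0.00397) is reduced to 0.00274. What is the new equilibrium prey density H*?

H* ≈ 152

At the interior fixed point, setting dL/dt = 0 with L > 0 fixes H* = (predator death rate)/(HL coefficient) — independent of the other coefficients.
With the change, H* = 0.417/0.00274 = 152; it rises from 105.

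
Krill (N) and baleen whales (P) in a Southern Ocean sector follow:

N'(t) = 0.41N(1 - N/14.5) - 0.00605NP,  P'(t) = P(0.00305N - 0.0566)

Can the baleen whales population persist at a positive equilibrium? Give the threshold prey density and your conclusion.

The predator equation gives dP/dt > 0 only when N > 0.0566/0.00305 = 18.6.
Without the predator, N → K = 14.5. Since 14.5 < 18.6, the predator cannot invade.

Threshold N = 18.6; K < 18.6, so no, the predator goes extinct.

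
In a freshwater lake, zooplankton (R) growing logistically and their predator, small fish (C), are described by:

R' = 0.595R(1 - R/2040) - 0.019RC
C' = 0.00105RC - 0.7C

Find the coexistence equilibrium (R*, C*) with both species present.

R* ≈ 667, C* ≈ 21.1

From dC/dt = 0 with C > 0: 0.00105R* = 0.7, so R* = 667.
Substitute into dR/dt = 0: 0.595(1 - 667/2040) = 0.019C*.
The bracket is 0.673, giving C* = 0.401/0.019 = 21.1.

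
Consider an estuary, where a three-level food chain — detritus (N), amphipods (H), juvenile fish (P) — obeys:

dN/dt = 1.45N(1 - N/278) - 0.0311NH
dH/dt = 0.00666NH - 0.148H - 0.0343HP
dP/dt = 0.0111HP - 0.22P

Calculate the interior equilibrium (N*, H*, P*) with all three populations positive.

From dP/dt = 0: 0.0111H* = 0.22, so H* = 19.8.
From dN/dt = 0: 1.45(1 - N*/278) = 0.0311·19.8, giving N* = 278·(1 - 0.425) = 160.
From dH/dt = 0: 0.00666·160 - 0.148 = 0.0343P*, so P* = 0.916/0.0343 = 26.7.

N* ≈ 160, H* ≈ 19.8, P* ≈ 26.7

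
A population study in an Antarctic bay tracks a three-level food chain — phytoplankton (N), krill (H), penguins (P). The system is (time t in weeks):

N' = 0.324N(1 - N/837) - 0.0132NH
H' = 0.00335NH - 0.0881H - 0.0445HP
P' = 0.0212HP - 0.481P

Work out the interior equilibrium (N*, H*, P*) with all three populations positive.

From dP/dt = 0: 0.0212H* = 0.481, so H* = 22.7.
From dN/dt = 0: 0.324(1 - N*/837) = 0.0132·22.7, giving N* = 837·(1 - 0.924) = 63.3.
From dH/dt = 0: 0.00335·63.3 - 0.0881 = 0.0445P*, so P* = 0.124/0.0445 = 2.79.

N* ≈ 63.3, H* ≈ 22.7, P* ≈ 2.79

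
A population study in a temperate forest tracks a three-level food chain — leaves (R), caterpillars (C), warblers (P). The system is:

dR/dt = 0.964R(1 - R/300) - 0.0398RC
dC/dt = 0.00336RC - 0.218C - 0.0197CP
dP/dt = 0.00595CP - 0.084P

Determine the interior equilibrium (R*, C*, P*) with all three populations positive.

R* ≈ 125, C* ≈ 14.1, P* ≈ 10.3

From dP/dt = 0: 0.00595C* = 0.084, so C* = 14.1.
From dR/dt = 0: 0.964(1 - R*/300) = 0.0398·14.1, giving R* = 300·(1 - 0.583) = 125.
From dC/dt = 0: 0.00336·125 - 0.218 = 0.0197P*, so P* = 0.202/0.0197 = 10.3.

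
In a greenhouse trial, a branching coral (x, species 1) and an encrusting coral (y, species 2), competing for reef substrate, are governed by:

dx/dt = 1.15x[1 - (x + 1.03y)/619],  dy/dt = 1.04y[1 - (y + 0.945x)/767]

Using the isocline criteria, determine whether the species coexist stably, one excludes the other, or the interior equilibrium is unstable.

Compare the nullcline intercepts: K1/α12 = 619/1.03 = 601 < K2 = 767; K2/α21 = 767/0.945 = 812 > K1 = 619.
Since the inequalities point opposite ways, species 2 can invade but species 1 cannot.

species 2 excludes species 1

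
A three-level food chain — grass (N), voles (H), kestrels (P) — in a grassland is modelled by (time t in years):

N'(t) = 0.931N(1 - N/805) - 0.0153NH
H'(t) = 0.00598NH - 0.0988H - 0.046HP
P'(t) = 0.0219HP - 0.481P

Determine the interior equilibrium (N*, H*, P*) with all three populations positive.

N* ≈ 514, H* ≈ 22, P* ≈ 64.7

From dP/dt = 0: 0.0219H* = 0.481, so H* = 22.
From dN/dt = 0: 0.931(1 - N*/805) = 0.0153·22, giving N* = 805·(1 - 0.361) = 514.
From dH/dt = 0: 0.00598·514 - 0.0988 = 0.046P*, so P* = 2.98/0.046 = 64.7.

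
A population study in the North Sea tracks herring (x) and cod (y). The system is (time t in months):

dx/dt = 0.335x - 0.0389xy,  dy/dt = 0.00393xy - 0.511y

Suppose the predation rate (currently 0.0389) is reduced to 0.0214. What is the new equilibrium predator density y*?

y* ≈ 15.7

At the interior fixed point, setting dx/dt = 0 with x > 0 fixes y* = (prey growth rate)/(xy coefficient) — independent of the other coefficients.
With the change, y* = 0.335/0.0214 = 15.7; it rises from 8.61.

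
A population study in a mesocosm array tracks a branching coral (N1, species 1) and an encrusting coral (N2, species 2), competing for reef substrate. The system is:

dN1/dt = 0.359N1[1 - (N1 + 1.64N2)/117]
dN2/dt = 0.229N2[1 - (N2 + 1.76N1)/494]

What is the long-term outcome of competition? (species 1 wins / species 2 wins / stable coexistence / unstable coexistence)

species 2 excludes species 1

Compare the nullcline intercepts: K1/α12 = 117/1.64 = 71.3 < K2 = 494; K2/α21 = 494/1.76 = 281 > K1 = 117.
Since the inequalities point opposite ways, species 2 can invade but species 1 cannot.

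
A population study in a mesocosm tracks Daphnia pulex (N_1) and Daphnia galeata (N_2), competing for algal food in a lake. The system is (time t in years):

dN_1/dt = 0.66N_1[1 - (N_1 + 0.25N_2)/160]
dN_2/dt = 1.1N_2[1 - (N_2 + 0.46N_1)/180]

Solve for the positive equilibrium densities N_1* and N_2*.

N_1* ≈ 130, N_2* ≈ 120

Setting both brackets to zero gives the nullclines N_1 + 0.25N_2 = 160 and 0.46N_1 + N_2 = 180.
Substituting N_2 = 180 - 0.46N_1 into the first: N_1(1 - 0.25·0.46) = 160 - 0.25·180.
So N_1* = 115/0.885 = 130, and then N_2* = 180 - 0.46·130 = 120.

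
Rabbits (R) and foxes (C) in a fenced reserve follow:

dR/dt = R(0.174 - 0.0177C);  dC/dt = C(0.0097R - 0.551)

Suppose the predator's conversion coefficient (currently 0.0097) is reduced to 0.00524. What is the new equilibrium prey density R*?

At the interior fixed point, setting dC/dt = 0 with C > 0 fixes R* = (predator death rate)/(RC coefficient) — independent of the other coefficients.
With the change, R* = 0.551/0.00524 = 105; it rises from 56.8.

R* ≈ 105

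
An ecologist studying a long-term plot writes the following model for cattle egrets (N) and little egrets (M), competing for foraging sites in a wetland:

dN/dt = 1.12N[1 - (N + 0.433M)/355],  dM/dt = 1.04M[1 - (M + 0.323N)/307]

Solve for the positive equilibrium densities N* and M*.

Setting both brackets to zero gives the nullclines N + 0.433M = 355 and 0.323N + M = 307.
Substituting M = 307 - 0.323N into the first: N(1 - 0.433·0.323) = 355 - 0.433·307.
So N* = 222/0.86 = 258, and then M* = 307 - 0.323·258 = 224.

N* ≈ 258, M* ≈ 224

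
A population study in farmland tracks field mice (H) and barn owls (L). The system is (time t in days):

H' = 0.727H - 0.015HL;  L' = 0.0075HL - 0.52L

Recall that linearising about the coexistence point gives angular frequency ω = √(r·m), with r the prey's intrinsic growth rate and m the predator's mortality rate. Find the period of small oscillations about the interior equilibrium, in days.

T ≈ 10.2 days

Here r = 0.727 and m = 0.52, so r·m = 0.378.
ω = √0.378 = 0.615 per day, hence T = 2π/ω ≈ 10.2 days.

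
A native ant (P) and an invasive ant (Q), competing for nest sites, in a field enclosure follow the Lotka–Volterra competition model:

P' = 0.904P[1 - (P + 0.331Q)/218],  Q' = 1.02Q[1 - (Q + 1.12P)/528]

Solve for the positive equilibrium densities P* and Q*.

P* ≈ 68.7, Q* ≈ 451

Setting both brackets to zero gives the nullclines P + 0.331Q = 218 and 1.12P + Q = 528.
Substituting Q = 528 - 1.12P into the first: P(1 - 0.331·1.12) = 218 - 0.331·528.
So P* = 43.2/0.629 = 68.7, and then Q* = 528 - 1.12·68.7 = 451.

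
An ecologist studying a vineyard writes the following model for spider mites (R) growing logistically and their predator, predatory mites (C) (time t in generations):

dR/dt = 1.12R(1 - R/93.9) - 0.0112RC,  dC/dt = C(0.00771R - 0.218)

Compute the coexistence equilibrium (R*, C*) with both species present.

From dC/dt = 0 with C > 0: 0.00771R* = 0.218, so R* = 28.3.
Substitute into dR/dt = 0: 1.12(1 - 28.3/93.9) = 0.0112C*.
The bracket is 0.699, giving C* = 0.783/0.0112 = 69.9.

R* ≈ 28.3, C* ≈ 69.9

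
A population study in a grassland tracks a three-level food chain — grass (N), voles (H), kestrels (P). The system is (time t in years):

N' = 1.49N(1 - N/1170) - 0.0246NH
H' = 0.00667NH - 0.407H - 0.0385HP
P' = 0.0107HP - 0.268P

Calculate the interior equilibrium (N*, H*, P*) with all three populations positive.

From dP/dt = 0: 0.0107H* = 0.268, so H* = 25.
From dN/dt = 0: 1.49(1 - N*/1170) = 0.0246·25, giving N* = 1170·(1 - 0.414) = 686.
From dH/dt = 0: 0.00667·686 - 0.407 = 0.0385P*, so P* = 4.17/0.0385 = 108.

N* ≈ 686, H* ≈ 25, P* ≈ 108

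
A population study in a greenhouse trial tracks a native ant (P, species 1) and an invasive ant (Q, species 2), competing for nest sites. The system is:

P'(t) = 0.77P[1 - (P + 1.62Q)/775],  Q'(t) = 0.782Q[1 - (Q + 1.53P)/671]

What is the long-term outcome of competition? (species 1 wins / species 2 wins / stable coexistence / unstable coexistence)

unstable coexistence (outcome depends on initial conditions)

Compare the nullcline intercepts: K1/α12 = 775/1.62 = 478 < K2 = 671; K2/α21 = 671/1.53 = 439 < K1 = 775.
Since both are reversed, neither can invade when rare; the interior point is a saddle.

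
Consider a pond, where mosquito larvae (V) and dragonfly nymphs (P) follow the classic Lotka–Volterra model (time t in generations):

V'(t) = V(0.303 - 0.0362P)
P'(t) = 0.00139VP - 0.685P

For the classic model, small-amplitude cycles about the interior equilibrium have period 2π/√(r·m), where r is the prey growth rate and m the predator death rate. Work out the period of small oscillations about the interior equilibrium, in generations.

T ≈ 13.8 generations

Here r = 0.303 and m = 0.685, so r·m = 0.208.
ω = √0.208 = 0.456 per generation, hence T = 2π/ω ≈ 13.8 generations.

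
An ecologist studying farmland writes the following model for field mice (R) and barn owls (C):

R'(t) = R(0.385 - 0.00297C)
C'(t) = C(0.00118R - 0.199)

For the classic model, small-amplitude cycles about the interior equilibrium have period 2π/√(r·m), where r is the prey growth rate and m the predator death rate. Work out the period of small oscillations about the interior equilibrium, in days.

T ≈ 22.7 days

Here r = 0.385 and m = 0.199, so r·m = 0.0766.
ω = √0.0766 = 0.277 per day, hence T = 2π/ω ≈ 22.7 days.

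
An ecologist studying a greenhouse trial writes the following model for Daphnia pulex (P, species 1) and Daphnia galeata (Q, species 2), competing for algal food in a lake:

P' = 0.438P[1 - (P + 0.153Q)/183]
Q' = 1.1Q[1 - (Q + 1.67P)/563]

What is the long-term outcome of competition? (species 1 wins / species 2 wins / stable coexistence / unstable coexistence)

stable coexistence

Compare the nullcline intercepts: K1/α12 = 183/0.153 = 1200 > K2 = 563; K2/α21 = 563/1.67 = 337 > K1 = 183.
Since both inequalities hold, each species can invade when rare, so the interior equilibrium is stable.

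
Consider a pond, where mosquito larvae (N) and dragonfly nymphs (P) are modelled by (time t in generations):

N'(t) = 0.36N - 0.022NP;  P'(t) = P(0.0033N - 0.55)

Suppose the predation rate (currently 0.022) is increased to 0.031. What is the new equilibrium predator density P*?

At the interior fixed point, setting dN/dt = 0 with N > 0 fixes P* = (prey growth rate)/(NP coefficient) — independent of the other coefficients.
With the change, P* = 0.36/0.031 = 11.6; it falls from 16.4.

P* ≈ 11.6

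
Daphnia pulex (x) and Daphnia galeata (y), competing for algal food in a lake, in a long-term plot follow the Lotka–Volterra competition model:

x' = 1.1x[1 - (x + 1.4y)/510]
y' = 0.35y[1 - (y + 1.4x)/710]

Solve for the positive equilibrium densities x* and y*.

x* ≈ 504, y* ≈ 4.17

Setting both brackets to zero gives the nullclines x + 1.4y = 510 and 1.4x + y = 710.
Substituting y = 710 - 1.4x into the first: x(1 - 1.4·1.4) = 510 - 1.4·710.
So x* = -484/-0.96 = 504, and then y* = 710 - 1.4·504 = 4.17.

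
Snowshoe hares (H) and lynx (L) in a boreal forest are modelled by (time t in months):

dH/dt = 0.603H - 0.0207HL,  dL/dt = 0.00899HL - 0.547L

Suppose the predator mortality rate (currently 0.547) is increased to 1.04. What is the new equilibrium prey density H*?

H* ≈ 116

At the interior fixed point, setting dL/dt = 0 with L > 0 fixes H* = (predator death rate)/(HL coefficient) — independent of the other coefficients.
With the change, H* = 1.04/0.00899 = 116; it rises from 60.8.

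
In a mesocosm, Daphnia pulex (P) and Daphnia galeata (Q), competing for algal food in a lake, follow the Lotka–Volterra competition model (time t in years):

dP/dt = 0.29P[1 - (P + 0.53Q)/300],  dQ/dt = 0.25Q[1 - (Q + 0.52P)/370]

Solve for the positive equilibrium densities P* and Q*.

Setting both brackets to zero gives the nullclines P + 0.53Q = 300 and 0.52P + Q = 370.
Substituting Q = 370 - 0.52P into the first: P(1 - 0.53·0.52) = 300 - 0.53·370.
So P* = 104/0.724 = 143, and then Q* = 370 - 0.52·143 = 295.

P* ≈ 143, Q* ≈ 295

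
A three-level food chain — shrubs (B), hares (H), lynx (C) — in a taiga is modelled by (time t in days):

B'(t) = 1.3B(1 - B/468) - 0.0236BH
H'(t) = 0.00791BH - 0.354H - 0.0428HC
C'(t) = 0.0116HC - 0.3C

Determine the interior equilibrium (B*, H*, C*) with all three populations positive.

B* ≈ 248, H* ≈ 25.9, C* ≈ 37.6

From dC/dt = 0: 0.0116H* = 0.3, so H* = 25.9.
From dB/dt = 0: 1.3(1 - B*/468) = 0.0236·25.9, giving B* = 468·(1 - 0.469) = 248.
From dH/dt = 0: 0.00791·248 - 0.354 = 0.0428C*, so C* = 1.61/0.0428 = 37.6.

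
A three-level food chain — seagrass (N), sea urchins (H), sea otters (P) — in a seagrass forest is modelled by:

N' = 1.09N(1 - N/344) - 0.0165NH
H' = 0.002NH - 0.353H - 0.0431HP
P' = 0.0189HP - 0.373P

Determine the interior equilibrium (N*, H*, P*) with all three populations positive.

From dP/dt = 0: 0.0189H* = 0.373, so H* = 19.7.
From dN/dt = 0: 1.09(1 - N*/344) = 0.0165·19.7, giving N* = 344·(1 - 0.299) = 241.
From dH/dt = 0: 0.002·241 - 0.353 = 0.0431P*, so P* = 0.129/0.0431 = 3.

N* ≈ 241, H* ≈ 19.7, P* ≈ 3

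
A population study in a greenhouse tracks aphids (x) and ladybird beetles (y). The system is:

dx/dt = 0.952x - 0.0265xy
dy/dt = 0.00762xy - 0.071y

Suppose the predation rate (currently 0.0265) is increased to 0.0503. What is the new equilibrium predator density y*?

At the interior fixed point, setting dx/dt = 0 with x > 0 fixes y* = (prey growth rate)/(xy coefficient) — independent of the other coefficients.
With the change, y* = 0.952/0.0503 = 18.9; it falls from 35.9.

y* ≈ 18.9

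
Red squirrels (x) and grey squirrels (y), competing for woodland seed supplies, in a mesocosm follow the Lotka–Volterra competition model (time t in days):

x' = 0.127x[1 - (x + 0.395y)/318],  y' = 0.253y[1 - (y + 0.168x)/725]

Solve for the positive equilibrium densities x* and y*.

Setting both brackets to zero gives the nullclines x + 0.395y = 318 and 0.168x + y = 725.
Substituting y = 725 - 0.168x into the first: x(1 - 0.395·0.168) = 318 - 0.395·725.
So x* = 31.6/0.934 = 33.9, and then y* = 725 - 0.168·33.9 = 719.

x* ≈ 33.9, y* ≈ 719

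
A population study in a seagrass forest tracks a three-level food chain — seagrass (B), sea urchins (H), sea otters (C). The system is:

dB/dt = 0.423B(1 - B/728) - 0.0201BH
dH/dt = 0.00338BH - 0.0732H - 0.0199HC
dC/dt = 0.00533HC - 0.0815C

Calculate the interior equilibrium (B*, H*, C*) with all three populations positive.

B* ≈ 199, H* ≈ 15.3, C* ≈ 30.1

From dC/dt = 0: 0.00533H* = 0.0815, so H* = 15.3.
From dB/dt = 0: 0.423(1 - B*/728) = 0.0201·15.3, giving B* = 728·(1 - 0.727) = 199.
From dH/dt = 0: 0.00338·199 - 0.0732 = 0.0199C*, so C* = 0.6/0.0199 = 30.1.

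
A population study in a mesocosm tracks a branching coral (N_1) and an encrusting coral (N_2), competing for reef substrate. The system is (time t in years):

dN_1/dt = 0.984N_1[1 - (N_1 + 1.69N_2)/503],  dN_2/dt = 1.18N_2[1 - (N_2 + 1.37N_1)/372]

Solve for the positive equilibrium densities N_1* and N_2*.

N_1* ≈ 95.6, N_2* ≈ 241

Setting both brackets to zero gives the nullclines N_1 + 1.69N_2 = 503 and 1.37N_1 + N_2 = 372.
Substituting N_2 = 372 - 1.37N_1 into the first: N_1(1 - 1.69·1.37) = 503 - 1.69·372.
So N_1* = -126/-1.32 = 95.6, and then N_2* = 372 - 1.37·95.6 = 241.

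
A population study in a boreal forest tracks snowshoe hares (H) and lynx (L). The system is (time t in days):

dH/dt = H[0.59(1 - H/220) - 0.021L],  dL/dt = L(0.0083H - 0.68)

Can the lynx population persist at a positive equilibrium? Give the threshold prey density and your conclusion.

The predator equation gives dL/dt > 0 only when H > 0.68/0.0083 = 81.9.
Without the predator, H → K = 220. Since 220 > 81.9, the predator can invade and persist.

Threshold H = 81.9; K > 81.9, so yes, the predator persists.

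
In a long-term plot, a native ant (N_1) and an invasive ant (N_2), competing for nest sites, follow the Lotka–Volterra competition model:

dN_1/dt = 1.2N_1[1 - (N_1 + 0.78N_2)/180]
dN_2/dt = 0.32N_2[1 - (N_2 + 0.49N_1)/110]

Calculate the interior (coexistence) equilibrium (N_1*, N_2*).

N_1* ≈ 152, N_2* ≈ 35.3

Setting both brackets to zero gives the nullclines N_1 + 0.78N_2 = 180 and 0.49N_1 + N_2 = 110.
Substituting N_2 = 110 - 0.49N_1 into the first: N_1(1 - 0.78·0.49) = 180 - 0.78·110.
So N_1* = 94.2/0.618 = 152, and then N_2* = 110 - 0.49·152 = 35.3.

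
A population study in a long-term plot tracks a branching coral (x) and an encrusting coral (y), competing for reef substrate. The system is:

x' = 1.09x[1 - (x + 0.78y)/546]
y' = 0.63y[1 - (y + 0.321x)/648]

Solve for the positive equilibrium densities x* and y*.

x* ≈ 54.1, y* ≈ 631

Setting both brackets to zero gives the nullclines x + 0.78y = 546 and 0.321x + y = 648.
Substituting y = 648 - 0.321x into the first: x(1 - 0.78·0.321) = 546 - 0.78·648.
So x* = 40.6/0.75 = 54.1, and then y* = 648 - 0.321·54.1 = 631.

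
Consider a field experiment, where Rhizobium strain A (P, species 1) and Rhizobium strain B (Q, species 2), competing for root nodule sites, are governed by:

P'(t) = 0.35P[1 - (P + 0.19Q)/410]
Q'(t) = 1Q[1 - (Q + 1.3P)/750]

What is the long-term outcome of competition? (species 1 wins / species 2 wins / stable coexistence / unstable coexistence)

stable coexistence

Compare the nullcline intercepts: K1/α12 = 410/0.19 = 2160 > K2 = 750; K2/α21 = 750/1.3 = 577 > K1 = 410.
Since both inequalities hold, each species can invade when rare, so the interior equilibrium is stable.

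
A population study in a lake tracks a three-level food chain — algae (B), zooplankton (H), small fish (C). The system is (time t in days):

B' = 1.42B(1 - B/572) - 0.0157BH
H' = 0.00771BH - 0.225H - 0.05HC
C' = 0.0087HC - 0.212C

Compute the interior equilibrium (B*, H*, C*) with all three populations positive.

From dC/dt = 0: 0.0087H* = 0.212, so H* = 24.4.
From dB/dt = 0: 1.42(1 - B*/572) = 0.0157·24.4, giving B* = 572·(1 - 0.269) = 418.
From dH/dt = 0: 0.00771·418 - 0.225 = 0.05C*, so C* = 3/0.05 = 59.9.

B* ≈ 418, H* ≈ 24.4, C* ≈ 59.9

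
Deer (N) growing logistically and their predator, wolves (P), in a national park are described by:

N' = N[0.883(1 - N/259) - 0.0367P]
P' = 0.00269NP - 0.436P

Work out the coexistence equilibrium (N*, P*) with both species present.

N* ≈ 162, P* ≈ 9

From dP/dt = 0 with P > 0: 0.00269N* = 0.436, so N* = 162.
Substitute into dN/dt = 0: 0.883(1 - 162/259) = 0.0367P*.
The bracket is 0.374, giving P* = 0.33/0.0367 = 9.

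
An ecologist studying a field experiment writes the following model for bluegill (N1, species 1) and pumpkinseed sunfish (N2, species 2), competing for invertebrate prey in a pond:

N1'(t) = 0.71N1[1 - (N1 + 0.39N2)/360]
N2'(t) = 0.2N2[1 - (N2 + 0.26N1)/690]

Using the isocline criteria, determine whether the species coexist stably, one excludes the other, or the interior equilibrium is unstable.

Compare the nullcline intercepts: K1/α12 = 360/0.39 = 923 > K2 = 690; K2/α21 = 690/0.26 = 2650 > K1 = 360.
Since both inequalities hold, each species can invade when rare, so the interior equilibrium is stable.

stable coexistence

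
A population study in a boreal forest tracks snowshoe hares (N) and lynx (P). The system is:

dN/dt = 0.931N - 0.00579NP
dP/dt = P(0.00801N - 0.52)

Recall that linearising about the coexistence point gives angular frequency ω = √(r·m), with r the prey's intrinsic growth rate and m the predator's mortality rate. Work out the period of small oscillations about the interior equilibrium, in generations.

T ≈ 9.03 generations

Here r = 0.931 and m = 0.52, so r·m = 0.484.
ω = √0.484 = 0.696 per generation, hence T = 2π/ω ≈ 9.03 generations.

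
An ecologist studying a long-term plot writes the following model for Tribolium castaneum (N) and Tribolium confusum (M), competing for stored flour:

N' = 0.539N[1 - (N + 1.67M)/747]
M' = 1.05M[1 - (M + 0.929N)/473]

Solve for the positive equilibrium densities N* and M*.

N* ≈ 77.8, M* ≈ 401

Setting both brackets to zero gives the nullclines N + 1.67M = 747 and 0.929N + M = 473.
Substituting M = 473 - 0.929N into the first: N(1 - 1.67·0.929) = 747 - 1.67·473.
So N* = -42.9/-0.551 = 77.8, and then M* = 473 - 0.929·77.8 = 401.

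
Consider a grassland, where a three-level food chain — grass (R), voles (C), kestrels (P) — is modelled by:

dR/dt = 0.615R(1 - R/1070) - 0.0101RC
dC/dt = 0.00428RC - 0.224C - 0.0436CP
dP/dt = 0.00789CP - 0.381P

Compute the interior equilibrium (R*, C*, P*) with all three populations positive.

R* ≈ 221, C* ≈ 48.3, P* ≈ 16.6

From dP/dt = 0: 0.00789C* = 0.381, so C* = 48.3.
From dR/dt = 0: 0.615(1 - R*/1070) = 0.0101·48.3, giving R* = 1070·(1 - 0.793) = 221.
From dC/dt = 0: 0.00428·221 - 0.224 = 0.0436P*, so P* = 0.724/0.0436 = 16.6.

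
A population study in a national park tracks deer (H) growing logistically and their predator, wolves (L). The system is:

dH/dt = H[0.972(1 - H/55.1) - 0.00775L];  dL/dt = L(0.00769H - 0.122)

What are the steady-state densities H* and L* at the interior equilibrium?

H* ≈ 15.9, L* ≈ 89.3

From dL/dt = 0 with L > 0: 0.00769H* = 0.122, so H* = 15.9.
Substitute into dH/dt = 0: 0.972(1 - 15.9/55.1) = 0.00775L*.
The bracket is 0.712, giving L* = 0.692/0.00775 = 89.3.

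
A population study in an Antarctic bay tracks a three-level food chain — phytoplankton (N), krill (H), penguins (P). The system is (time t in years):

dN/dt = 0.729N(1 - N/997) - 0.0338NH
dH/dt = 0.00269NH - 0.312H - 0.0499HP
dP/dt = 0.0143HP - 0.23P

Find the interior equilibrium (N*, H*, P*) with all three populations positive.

From dP/dt = 0: 0.0143H* = 0.23, so H* = 16.1.
From dN/dt = 0: 0.729(1 - N*/997) = 0.0338·16.1, giving N* = 997·(1 - 0.746) = 254.
From dH/dt = 0: 0.00269·254 - 0.312 = 0.0499P*, so P* = 0.37/0.0499 = 7.41.

N* ≈ 254, H* ≈ 16.1, P* ≈ 7.41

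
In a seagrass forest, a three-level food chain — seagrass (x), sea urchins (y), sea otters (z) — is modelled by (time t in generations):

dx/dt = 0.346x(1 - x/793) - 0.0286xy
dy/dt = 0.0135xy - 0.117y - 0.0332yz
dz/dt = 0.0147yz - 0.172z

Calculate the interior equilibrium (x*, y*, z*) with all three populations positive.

x* ≈ 26, y* ≈ 11.7, z* ≈ 7.06

From dz/dt = 0: 0.0147y* = 0.172, so y* = 11.7.
From dx/dt = 0: 0.346(1 - x*/793) = 0.0286·11.7, giving x* = 793·(1 - 0.967) = 26.
From dy/dt = 0: 0.0135·26 - 0.117 = 0.0332z*, so z* = 0.235/0.0332 = 7.06.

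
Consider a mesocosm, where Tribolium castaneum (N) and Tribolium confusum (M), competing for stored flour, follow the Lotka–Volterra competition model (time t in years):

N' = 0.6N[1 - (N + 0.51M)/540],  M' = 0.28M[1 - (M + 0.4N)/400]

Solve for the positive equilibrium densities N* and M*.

N* ≈ 422, M* ≈ 231

Setting both brackets to zero gives the nullclines N + 0.51M = 540 and 0.4N + M = 400.
Substituting M = 400 - 0.4N into the first: N(1 - 0.51·0.4) = 540 - 0.51·400.
So N* = 336/0.796 = 422, and then M* = 400 - 0.4·422 = 231.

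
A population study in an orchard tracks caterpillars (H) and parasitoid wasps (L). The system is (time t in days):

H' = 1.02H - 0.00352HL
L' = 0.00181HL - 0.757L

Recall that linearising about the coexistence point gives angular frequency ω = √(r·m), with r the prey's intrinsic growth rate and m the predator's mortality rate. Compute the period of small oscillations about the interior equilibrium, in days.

T ≈ 7.15 days

Here r = 1.02 and m = 0.757, so r·m = 0.772.
ω = √0.772 = 0.879 per day, hence T = 2π/ω ≈ 7.15 days.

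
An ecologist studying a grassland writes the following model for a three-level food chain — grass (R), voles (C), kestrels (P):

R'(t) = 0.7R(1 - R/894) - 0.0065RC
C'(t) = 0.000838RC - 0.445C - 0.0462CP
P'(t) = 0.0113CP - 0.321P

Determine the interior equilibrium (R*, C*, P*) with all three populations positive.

R* ≈ 658, C* ≈ 28.4, P* ≈ 2.31

From dP/dt = 0: 0.0113C* = 0.321, so C* = 28.4.
From dR/dt = 0: 0.7(1 - R*/894) = 0.0065·28.4, giving R* = 894·(1 - 0.264) = 658.
From dC/dt = 0: 0.000838·658 - 0.445 = 0.0462P*, so P* = 0.107/0.0462 = 2.31.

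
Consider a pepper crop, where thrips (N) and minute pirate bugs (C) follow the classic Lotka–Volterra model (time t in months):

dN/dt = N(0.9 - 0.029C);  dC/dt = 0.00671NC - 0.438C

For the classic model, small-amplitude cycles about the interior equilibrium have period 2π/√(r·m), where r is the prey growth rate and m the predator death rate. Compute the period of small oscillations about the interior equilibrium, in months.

Here r = 0.9 and m = 0.438, so r·m = 0.394.
ω = √0.394 = 0.628 per month, hence T = 2π/ω ≈ 10 months.

T ≈ 10 months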